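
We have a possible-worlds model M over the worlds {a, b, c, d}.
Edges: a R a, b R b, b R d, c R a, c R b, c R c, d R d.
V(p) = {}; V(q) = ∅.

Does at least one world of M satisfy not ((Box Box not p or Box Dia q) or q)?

Let φ = not ((Box Box not p or Box Dia q) or q). Evaluate φ at each world:
  a (successors {a}): φ is false.
  b (successors {b, d}): φ is false.
  c (successors {a, b, c}): φ is false.
  d (successors {d}): φ is false.
For instance, at b:
  At b: (Box Box not p or Box Dia q) or q is true, so not ((Box Box not p or Box Dia q) or q) is false.
    At b: Box Box not p or Box Dia q is true, q is false, so (Box Box not p or Box Dia q) or q is true.
      At b: Box Box not p is true, Box Dia q is false, so Box Box not p or Box Dia q is true.

No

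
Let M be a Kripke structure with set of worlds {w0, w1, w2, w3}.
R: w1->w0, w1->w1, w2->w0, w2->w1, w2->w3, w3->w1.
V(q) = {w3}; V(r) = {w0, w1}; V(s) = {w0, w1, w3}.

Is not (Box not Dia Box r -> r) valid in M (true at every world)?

No

Let φ = not (Box not Dia Box r -> r). Evaluate φ at each world:
  w0 (successors ∅): φ is false.
  w1 (successors {w0, w1}): φ is false.
  w2 (successors {w0, w1, w3}): φ is false.
  w3 (successors {w1}): φ is false.
Detail at w0 (counterexample):
  At w0: Box not Dia Box r -> r is true, so not (Box not Dia Box r -> r) is false.
    At w0: Box not Dia Box r is true, r is true, so Box not Dia Box r -> r is true.
      At w0: no accessible worlds, so Box not Dia Box r holds vacuously.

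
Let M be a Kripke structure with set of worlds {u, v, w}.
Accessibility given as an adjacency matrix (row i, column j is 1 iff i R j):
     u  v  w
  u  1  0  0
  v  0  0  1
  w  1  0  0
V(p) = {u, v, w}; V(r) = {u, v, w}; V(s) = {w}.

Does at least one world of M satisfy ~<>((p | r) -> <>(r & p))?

Let φ = ~<>((p | r) -> <>(r & p)). Evaluate φ at each world:
  u (successors {u}): φ is false.
  v (successors {w}): φ is false.
  w (successors {u}): φ is false.
For instance, at v:
  At v: <>((p | r) -> <>(r & p)) is true, so ~<>((p | r) -> <>(r & p)) is false.
    At v: <>((p | r) -> <>(r & p)) requires (p | r) -> <>(r & p) at some successor in {w}.
      (p | r) -> <>(r & p) holds at w, so <>((p | r) -> <>(r & p)) is true at v.

No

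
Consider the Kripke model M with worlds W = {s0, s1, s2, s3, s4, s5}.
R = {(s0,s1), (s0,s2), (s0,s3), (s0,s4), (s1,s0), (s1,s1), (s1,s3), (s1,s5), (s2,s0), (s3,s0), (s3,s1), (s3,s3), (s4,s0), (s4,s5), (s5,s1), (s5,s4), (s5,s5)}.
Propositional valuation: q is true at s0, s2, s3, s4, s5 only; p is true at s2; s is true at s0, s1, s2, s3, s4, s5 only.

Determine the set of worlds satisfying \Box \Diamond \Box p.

Let φ = \Box \Diamond \Box p. Evaluate φ at each world:
  s0 (successors {s1, s2, s3, s4}): φ is false.
  s1 (successors {s0, s1, s3, s5}): φ is false.
  s2 (successors {s0}): φ is false.
  s3 (successors {s0, s1, s3}): φ is false.
  s4 (successors {s0, s5}): φ is false.
  s5 (successors {s1, s4, s5}): φ is false.
For instance, at s5:
  At s5: \Box \Diamond \Box p requires \Diamond \Box p at every successor {s1, s4, s5}.
    \Diamond \Box p fails at s1, so \Box \Diamond \Box p is false at s5.
      At s1: \Diamond \Box p requires \Box p at some successor in {s0, s1, s3, s5}.
        At s0: \Box p is false.
        At s1: \Box p is false.
        At s3: \Box p is false.
        At s5: \Box p is false.
      So \Diamond \Box p is false at s1.
Satisfying worlds: none.

none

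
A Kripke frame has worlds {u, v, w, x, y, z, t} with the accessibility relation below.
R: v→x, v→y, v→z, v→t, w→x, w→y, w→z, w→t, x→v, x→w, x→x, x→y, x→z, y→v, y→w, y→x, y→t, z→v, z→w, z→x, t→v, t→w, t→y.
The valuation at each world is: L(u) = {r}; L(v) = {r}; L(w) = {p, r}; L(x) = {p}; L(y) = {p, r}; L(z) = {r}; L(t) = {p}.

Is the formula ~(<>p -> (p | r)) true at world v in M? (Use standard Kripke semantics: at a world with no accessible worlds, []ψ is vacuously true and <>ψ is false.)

No

At v: <>p -> (p | r) is true, so ~(<>p -> (p | r)) is false.
  At v: <>p is true, p | r is true, so <>p -> (p | r) is true.
    At v: <>p requires p at some successor in {x, y, z, t}.
      p holds at x, so <>p is true at v.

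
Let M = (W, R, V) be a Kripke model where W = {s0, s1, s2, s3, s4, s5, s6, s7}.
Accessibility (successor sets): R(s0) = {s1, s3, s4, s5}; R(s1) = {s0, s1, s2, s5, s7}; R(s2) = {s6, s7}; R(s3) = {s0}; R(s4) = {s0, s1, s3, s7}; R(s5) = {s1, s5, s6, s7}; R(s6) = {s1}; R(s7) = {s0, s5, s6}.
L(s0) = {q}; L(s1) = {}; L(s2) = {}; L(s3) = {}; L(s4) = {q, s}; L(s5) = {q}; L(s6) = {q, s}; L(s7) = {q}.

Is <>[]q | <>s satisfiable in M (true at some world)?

Yes

Recall that []ψ holds at a world iff ψ holds at every accessible world, and <>ψ holds iff ψ holds at some accessible world.
Let φ = <>[]q | <>s. Evaluate φ at each world:
  s0 (successors {s1, s3, s4, s5}): φ is true.
  s1 (successors {s0, s1, s2, s5, s7}): φ is true.
  s2 (successors {s6, s7}): φ is true.
  s3 (successors {s0}): φ is false.
  s4 (successors {s0, s1, s3, s7}): φ is true.
  s5 (successors {s1, s5, s6, s7}): φ is true.
  s6 (successors {s1}): φ is false.
  s7 (successors {s0, s5, s6}): φ is true.
Detail at s0 (witness):
  At s0: <>[]q is true, <>s is true, so <>[]q | <>s is true.
    At s0: <>[]q requires []q at some successor in {s1, s3, s4, s5}.
      []q holds at s3, so <>[]q is true at s0.
    At s0: <>s requires s at some successor in {s1, s3, s4, s5}.
      s holds at s4, so <>s is true at s0.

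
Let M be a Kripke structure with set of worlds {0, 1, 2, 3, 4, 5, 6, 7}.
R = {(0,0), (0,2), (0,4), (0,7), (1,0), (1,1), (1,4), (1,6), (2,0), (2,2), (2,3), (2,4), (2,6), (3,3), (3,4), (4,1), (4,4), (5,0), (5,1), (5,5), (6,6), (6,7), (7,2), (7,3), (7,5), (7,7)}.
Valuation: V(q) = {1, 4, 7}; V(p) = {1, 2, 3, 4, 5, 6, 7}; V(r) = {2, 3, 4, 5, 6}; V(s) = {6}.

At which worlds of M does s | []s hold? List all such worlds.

6

Let φ = s | []s. Evaluate φ at each world:
  0 (successors {0, 2, 4, 7}): φ is false.
  1 (successors {0, 1, 4, 6}): φ is false.
  2 (successors {0, 2, 3, 4, 6}): φ is false.
  3 (successors {3, 4}): φ is false.
  4 (successors {1, 4}): φ is false.
  5 (successors {0, 1, 5}): φ is false.
  6 (successors {6, 7}): φ is true.
  7 (successors {2, 3, 5, 7}): φ is false.
For instance, at 2:
  At 2: s is false, []s is false, so s | []s is false.
    At 2: []s requires s at every successor {0, 2, 3, 4, 6}.
      s fails at 0, so []s is false at 2.
Satisfying worlds: {6}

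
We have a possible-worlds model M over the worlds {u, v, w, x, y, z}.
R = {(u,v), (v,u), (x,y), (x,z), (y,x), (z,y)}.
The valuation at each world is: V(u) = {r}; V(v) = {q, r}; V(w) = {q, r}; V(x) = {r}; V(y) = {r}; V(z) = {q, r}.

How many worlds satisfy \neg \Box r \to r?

6

Let φ = \neg \Box r \to r. Evaluate φ at each world:
  u (successors {v}): φ is true.
  v (successors {u}): φ is true.
  w (successors ∅): φ is true.
  x (successors {y, z}): φ is true.
  y (successors {x}): φ is true.
  z (successors {y}): φ is true.
For instance, at z:
  At z: \neg \Box r is false, r is true, so \neg \Box r \to r is true.
    At z: \Box r is true, so \neg \Box r is false.
      At z: \Box r requires r at every successor {y}.
        At y: r is true.
      So \Box r is true at z.
Satisfying worlds: {u, v, w, x, y, z}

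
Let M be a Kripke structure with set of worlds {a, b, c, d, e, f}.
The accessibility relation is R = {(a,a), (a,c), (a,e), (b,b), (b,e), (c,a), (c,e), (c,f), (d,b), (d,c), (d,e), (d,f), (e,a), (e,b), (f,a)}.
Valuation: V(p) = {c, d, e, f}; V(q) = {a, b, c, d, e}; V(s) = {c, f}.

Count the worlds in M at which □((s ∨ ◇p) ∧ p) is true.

Let φ = □((s ∨ ◇p) ∧ p). Evaluate φ at each world:
  a (successors {a, c, e}): φ is false.
  b (successors {b, e}): φ is false.
  c (successors {a, e, f}): φ is false.
  d (successors {b, c, e, f}): φ is false.
  e (successors {a, b}): φ is false.
  f (successors {a}): φ is false.
For instance, at e:
  At e: □((s ∨ ◇p) ∧ p) requires (s ∨ ◇p) ∧ p at every successor {a, b}.
    (s ∨ ◇p) ∧ p fails at a, so □((s ∨ ◇p) ∧ p) is false at e.
      At a: s ∨ ◇p is true, p is false, so (s ∨ ◇p) ∧ p is false.
Satisfying worlds: none.

0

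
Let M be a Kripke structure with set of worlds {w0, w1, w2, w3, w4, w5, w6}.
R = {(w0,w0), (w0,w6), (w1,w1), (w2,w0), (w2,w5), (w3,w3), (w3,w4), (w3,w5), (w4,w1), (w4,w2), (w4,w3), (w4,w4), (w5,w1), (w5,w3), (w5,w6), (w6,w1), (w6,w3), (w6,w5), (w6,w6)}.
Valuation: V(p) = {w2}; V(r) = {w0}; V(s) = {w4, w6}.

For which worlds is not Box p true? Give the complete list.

Recall that Box ψ holds at a world iff ψ holds at every accessible world, and Dia ψ holds iff ψ holds at some accessible world.
Let φ = not Box p. Evaluate φ at each world:
  w0 (successors {w0, w6}): φ is true.
  w1 (successors {w1}): φ is true.
  w2 (successors {w0, w5}): φ is true.
  w3 (successors {w3, w4, w5}): φ is true.
  w4 (successors {w1, w2, w3, w4}): φ is true.
  w5 (successors {w1, w3, w6}): φ is true.
  w6 (successors {w1, w3, w5, w6}): φ is true.
For instance, at w6:
  At w6: Box p is false, so not Box p is true.
    At w6: Box p requires p at every successor {w1, w3, w5, w6}.
      p fails at w1, so Box p is false at w6.
Satisfying worlds: {w0, w1, w2, w3, w4, w5, w6}

w0, w1, w2, w3, w4, w5, w6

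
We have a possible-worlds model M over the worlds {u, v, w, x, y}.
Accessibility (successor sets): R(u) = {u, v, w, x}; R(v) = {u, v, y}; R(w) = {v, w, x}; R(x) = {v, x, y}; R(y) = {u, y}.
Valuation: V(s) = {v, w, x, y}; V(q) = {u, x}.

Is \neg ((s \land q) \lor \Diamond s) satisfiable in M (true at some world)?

Let φ = \neg ((s \land q) \lor \Diamond s). Evaluate φ at each world:
  u (successors {u, v, w, x}): φ is false.
  v (successors {u, v, y}): φ is false.
  w (successors {v, w, x}): φ is false.
  x (successors {v, x, y}): φ is false.
  y (successors {u, y}): φ is false.
For instance, at y:
  At y: (s \land q) \lor \Diamond s is true, so \neg ((s \land q) \lor \Diamond s) is false.
    At y: s \land q is false, \Diamond s is true, so (s \land q) \lor \Diamond s is true.
      At y: \Diamond s requires s at some successor in {u, y}.
        s holds at y, so \Diamond s is true at y.

No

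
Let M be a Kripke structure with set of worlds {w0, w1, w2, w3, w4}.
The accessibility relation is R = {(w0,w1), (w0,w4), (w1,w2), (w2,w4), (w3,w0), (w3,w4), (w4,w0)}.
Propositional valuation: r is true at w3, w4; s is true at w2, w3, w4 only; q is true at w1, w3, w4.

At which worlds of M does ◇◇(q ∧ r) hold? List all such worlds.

Let φ = ◇◇(q ∧ r). Evaluate φ at each world:
  w0 (successors {w1, w4}): φ is false.
  w1 (successors {w2}): φ is true.
  w2 (successors {w4}): φ is false.
  w3 (successors {w0, w4}): φ is true.
  w4 (successors {w0}): φ is true.
For instance, at w3:
  At w3: ◇◇(q ∧ r) requires ◇(q ∧ r) at some successor in {w0, w4}.
    ◇(q ∧ r) holds at w0, so ◇◇(q ∧ r) is true at w3.
      At w0: ◇(q ∧ r) requires q ∧ r at some successor in {w1, w4}.
        q ∧ r holds at w4, so ◇(q ∧ r) is true at w0.
Satisfying worlds: {w1, w3, w4}

w1, w3, w4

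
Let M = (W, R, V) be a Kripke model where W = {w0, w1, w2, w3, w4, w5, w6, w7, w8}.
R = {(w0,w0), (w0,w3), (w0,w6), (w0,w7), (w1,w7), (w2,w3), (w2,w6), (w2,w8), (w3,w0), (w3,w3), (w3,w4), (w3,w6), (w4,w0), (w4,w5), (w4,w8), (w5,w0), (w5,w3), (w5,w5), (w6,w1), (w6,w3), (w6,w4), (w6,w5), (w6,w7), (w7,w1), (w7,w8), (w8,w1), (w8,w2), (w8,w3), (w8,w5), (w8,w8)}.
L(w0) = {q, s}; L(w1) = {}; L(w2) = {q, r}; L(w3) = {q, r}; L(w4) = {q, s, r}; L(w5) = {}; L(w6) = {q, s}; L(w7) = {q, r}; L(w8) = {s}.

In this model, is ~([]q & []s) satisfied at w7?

Yes

At w7: []q & []s is false, so ~([]q & []s) is true.
  At w7: []q is false, []s is false, so []q & []s is false.
    At w7: []q requires q at every successor {w1, w8}.
      q fails at w1, so []q is false at w7.
    At w7: []s requires s at every successor {w1, w8}.
      s fails at w1, so []s is false at w7.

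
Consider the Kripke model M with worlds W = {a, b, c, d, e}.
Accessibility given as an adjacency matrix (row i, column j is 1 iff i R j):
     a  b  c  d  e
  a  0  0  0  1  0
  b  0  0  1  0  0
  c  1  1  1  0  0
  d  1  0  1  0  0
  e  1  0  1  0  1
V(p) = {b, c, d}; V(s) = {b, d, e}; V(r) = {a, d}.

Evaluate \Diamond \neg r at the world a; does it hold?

No

At a: \Diamond \neg r requires \neg r at some successor in {d}.
  At d: \neg r is false.
So \Diamond \neg r is false at a.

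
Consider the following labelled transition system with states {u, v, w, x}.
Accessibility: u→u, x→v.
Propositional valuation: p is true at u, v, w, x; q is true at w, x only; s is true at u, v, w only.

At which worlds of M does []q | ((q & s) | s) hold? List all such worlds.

u, v, w

Let φ = []q | ((q & s) | s). Evaluate φ at each world:
  u (successors {u}): φ is true.
  v (successors ∅): φ is true.
  w (successors ∅): φ is true.
  x (successors {v}): φ is false.
For instance, at u:
  At u: []q is false, (q & s) | s is true, so []q | ((q & s) | s) is true.
    At u: []q requires q at every successor {u}.
      q fails at u, so []q is false at u.
Satisfying worlds: {u, v, w}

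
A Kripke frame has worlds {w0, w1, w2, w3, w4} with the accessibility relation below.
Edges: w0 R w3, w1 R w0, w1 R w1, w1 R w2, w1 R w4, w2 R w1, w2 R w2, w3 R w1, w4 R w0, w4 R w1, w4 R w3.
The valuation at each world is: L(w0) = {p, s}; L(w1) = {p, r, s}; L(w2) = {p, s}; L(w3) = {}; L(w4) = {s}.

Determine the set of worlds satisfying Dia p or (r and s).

Recall that Dia ψ holds at a world iff ψ holds at some accessible world.
Let φ = Dia p or (r and s). Evaluate φ at each world:
  w0 (successors {w3}): φ is false.
  w1 (successors {w0, w1, w2, w4}): φ is true.
  w2 (successors {w1, w2}): φ is true.
  w3 (successors {w1}): φ is true.
  w4 (successors {w0, w1, w3}): φ is true.
For instance, at w0:
  At w0: Dia p is false, r and s is false, so Dia p or (r and s) is false.
    At w0: Dia p requires p at some successor in {w3}.
      At w3: p is false.
    So Dia p is false at w0.
Satisfying worlds: {w1, w2, w3, w4}

w1, w2, w3, w4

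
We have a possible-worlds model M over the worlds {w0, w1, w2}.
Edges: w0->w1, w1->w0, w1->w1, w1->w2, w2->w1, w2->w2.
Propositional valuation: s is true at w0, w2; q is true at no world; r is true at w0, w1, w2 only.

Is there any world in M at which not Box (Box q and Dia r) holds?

Let φ = not Box (Box q and Dia r). Evaluate φ at each world:
  w0 (successors {w1}): φ is true.
  w1 (successors {w0, w1, w2}): φ is true.
  w2 (successors {w1, w2}): φ is true.
Detail at w0 (witness):
  At w0: Box (Box q and Dia r) is false, so not Box (Box q and Dia r) is true.
    At w0: Box (Box q and Dia r) requires Box q and Dia r at every successor {w1}.
      Box q and Dia r fails at w1, so Box (Box q and Dia r) is false at w0.

Yes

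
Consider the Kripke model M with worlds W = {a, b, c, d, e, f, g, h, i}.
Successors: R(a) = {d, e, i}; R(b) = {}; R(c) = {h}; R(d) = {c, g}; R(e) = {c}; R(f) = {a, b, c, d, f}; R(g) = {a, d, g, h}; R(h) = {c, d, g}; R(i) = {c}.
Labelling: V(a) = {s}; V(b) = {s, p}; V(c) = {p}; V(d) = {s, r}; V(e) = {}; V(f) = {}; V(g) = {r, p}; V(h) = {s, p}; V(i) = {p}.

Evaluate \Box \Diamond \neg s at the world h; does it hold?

No

Recall that \Box ψ holds at a world iff ψ holds at every accessible world, and \Diamond ψ holds iff ψ holds at some accessible world.
At h: \Box \Diamond \neg s requires \Diamond \neg s at every successor {c, d, g}.
  \Diamond \neg s fails at c, so \Box \Diamond \neg s is false at h.
    At c: \Diamond \neg s requires \neg s at some successor in {h}.
      At h: \neg s is false.
    So \Diamond \neg s is false at c.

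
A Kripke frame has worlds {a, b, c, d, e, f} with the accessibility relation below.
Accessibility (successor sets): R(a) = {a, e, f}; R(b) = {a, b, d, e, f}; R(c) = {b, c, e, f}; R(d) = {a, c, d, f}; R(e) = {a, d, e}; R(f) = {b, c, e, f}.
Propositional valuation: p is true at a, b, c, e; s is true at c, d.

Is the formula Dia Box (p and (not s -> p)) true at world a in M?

Recall that Box ψ holds at a world iff ψ holds at every accessible world, and Dia ψ holds iff ψ holds at some accessible world.
At a: Dia Box (p and (not s -> p)) requires Box (p and (not s -> p)) at some successor in {a, e, f}.
  At a: Box (p and (not s -> p)) is false.
  At e: Box (p and (not s -> p)) is false.
  At f: Box (p and (not s -> p)) is false.
So Dia Box (p and (not s -> p)) is false at a.

No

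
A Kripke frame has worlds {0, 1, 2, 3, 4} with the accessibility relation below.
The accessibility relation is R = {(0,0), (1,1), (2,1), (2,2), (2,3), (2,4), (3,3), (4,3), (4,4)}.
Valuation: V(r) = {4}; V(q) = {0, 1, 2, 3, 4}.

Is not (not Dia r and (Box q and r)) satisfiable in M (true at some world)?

Let φ = not (not Dia r and (Box q and r)). Evaluate φ at each world:
  0 (successors {0}): φ is true.
  1 (successors {1}): φ is true.
  2 (successors {1, 2, 3, 4}): φ is true.
  3 (successors {3}): φ is true.
  4 (successors {3, 4}): φ is true.
Detail at 0 (witness):
  At 0: not Dia r and (Box q and r) is false, so not (not Dia r and (Box q and r)) is true.
    At 0: not Dia r is true, Box q and r is false, so not Dia r and (Box q and r) is false.
      At 0: Dia r is false, so not Dia r is true.
      At 0: Box q is true, r is false, so Box q and r is false.

Yes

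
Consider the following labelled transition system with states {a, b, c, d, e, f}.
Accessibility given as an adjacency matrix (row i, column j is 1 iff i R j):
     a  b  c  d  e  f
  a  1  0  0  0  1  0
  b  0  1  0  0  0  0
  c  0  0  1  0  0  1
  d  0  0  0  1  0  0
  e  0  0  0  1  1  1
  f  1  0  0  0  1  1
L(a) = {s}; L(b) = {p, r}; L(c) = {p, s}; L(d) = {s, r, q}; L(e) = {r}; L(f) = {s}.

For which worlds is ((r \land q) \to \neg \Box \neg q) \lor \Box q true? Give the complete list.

Let φ = ((r \land q) \to \neg \Box \neg q) \lor \Box q. Evaluate φ at each world:
  a (successors {a, e}): φ is true.
  b (successors {b}): φ is true.
  c (successors {c, f}): φ is true.
  d (successors {d}): φ is true.
  e (successors {d, e, f}): φ is true.
  f (successors {a, e, f}): φ is true.
For instance, at c:
  At c: (r \land q) \to \neg \Box \neg q is true, \Box q is false, so ((r \land q) \to \neg \Box \neg q) \lor \Box q is true.
    At c: r \land q is false, \neg \Box \neg q is false, so (r \land q) \to \neg \Box \neg q is true.
      At c: \Box \neg q is true, so \neg \Box \neg q is false.
    At c: \Box q requires q at every successor {c, f}.
      q fails at c, so \Box q is false at c.
Satisfying worlds: {a, b, c, d, e, f}

a, b, c, d, e, f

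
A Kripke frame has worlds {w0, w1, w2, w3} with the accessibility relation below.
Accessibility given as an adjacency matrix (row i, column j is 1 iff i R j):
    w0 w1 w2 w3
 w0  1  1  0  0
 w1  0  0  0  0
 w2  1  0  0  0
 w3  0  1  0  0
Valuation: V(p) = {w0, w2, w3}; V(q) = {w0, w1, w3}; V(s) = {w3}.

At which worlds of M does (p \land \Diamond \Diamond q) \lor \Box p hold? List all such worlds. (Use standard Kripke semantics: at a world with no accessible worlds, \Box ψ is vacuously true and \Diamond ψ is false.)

Recall that \Box ψ holds at a world iff ψ holds at every accessible world, and \Diamond ψ holds iff ψ holds at some accessible world.
Let φ = (p \land \Diamond \Diamond q) \lor \Box p. Evaluate φ at each world:
  w0 (successors {w0, w1}): φ is true.
  w1 (successors ∅): φ is true.
  w2 (successors {w0}): φ is true.
  w3 (successors {w1}): φ is false.
For instance, at w2:
  At w2: p \land \Diamond \Diamond q is true, \Box p is true, so (p \land \Diamond \Diamond q) \lor \Box p is true.
    At w2: p is true, \Diamond \Diamond q is true, so p \land \Diamond \Diamond q is true.
      At w2: \Diamond \Diamond q requires \Diamond q at some successor in {w0}.
        \Diamond q holds at w0, so \Diamond \Diamond q is true at w2.
    At w2: \Box p requires p at every successor {w0}.
      At w0: p is true.
    So \Box p is true at w2.
Satisfying worlds: {w0, w1, w2}

w0, w1, w2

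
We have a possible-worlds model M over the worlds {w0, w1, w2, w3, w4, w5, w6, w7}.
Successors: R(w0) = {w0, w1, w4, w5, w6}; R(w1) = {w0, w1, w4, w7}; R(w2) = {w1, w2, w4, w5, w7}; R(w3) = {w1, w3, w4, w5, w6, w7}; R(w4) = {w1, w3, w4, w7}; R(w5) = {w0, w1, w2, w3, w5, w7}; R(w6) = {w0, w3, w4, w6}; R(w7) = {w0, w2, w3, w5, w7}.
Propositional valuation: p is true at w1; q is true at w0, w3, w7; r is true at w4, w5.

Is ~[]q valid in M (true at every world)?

Yes

Let φ = ~[]q. Evaluate φ at each world:
  w0 (successors {w0, w1, w4, w5, w6}): φ is true.
  w1 (successors {w0, w1, w4, w7}): φ is true.
  w2 (successors {w1, w2, w4, w5, w7}): φ is true.
  w3 (successors {w1, w3, w4, w5, w6, w7}): φ is true.
  w4 (successors {w1, w3, w4, w7}): φ is true.
  w5 (successors {w0, w1, w2, w3, w5, w7}): φ is true.
  w6 (successors {w0, w3, w4, w6}): φ is true.
  w7 (successors {w0, w2, w3, w5, w7}): φ is true.
For instance, at w1:
  At w1: []q is false, so ~[]q is true.
    At w1: []q requires q at every successor {w0, w1, w4, w7}.
      q fails at w1, so []q is false at w1.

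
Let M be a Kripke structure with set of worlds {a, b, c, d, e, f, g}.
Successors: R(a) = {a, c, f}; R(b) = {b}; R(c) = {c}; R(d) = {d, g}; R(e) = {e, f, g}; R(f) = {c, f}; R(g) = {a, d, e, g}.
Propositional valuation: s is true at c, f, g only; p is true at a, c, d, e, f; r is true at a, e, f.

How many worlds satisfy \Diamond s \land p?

Recall that \Diamond ψ holds at a world iff ψ holds at some accessible world.
Let φ = \Diamond s \land p. Evaluate φ at each world:
  a (successors {a, c, f}): φ is true.
  b (successors {b}): φ is false.
  c (successors {c}): φ is true.
  d (successors {d, g}): φ is true.
  e (successors {e, f, g}): φ is true.
  f (successors {c, f}): φ is true.
  g (successors {a, d, e, g}): φ is false.
For instance, at d:
  At d: \Diamond s is true, p is true, so \Diamond s \land p is true.
    At d: \Diamond s requires s at some successor in {d, g}.
      s holds at g, so \Diamond s is true at d.
Satisfying worlds: {a, c, d, e, f}

5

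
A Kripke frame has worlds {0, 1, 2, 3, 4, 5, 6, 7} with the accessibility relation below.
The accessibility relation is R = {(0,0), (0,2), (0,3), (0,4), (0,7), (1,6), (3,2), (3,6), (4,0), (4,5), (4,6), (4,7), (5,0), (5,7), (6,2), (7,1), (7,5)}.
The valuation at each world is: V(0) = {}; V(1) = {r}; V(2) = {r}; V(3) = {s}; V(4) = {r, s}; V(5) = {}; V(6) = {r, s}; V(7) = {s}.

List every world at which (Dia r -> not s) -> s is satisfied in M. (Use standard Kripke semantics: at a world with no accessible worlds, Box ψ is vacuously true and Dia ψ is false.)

Let φ = (Dia r -> not s) -> s. Evaluate φ at each world:
  0 (successors {0, 2, 3, 4, 7}): φ is false.
  1 (successors {6}): φ is false.
  2 (successors ∅): φ is false.
  3 (successors {2, 6}): φ is true.
  4 (successors {0, 5, 6, 7}): φ is true.
  5 (successors {0, 7}): φ is false.
  6 (successors {2}): φ is true.
  7 (successors {1, 5}): φ is true.
For instance, at 3:
  At 3: Dia r -> not s is false, s is true, so (Dia r -> not s) -> s is true.
    At 3: Dia r is true, not s is false, so Dia r -> not s is false.
      At 3: Dia r requires r at some successor in {2, 6}.
        r holds at 2, so Dia r is true at 3.
Satisfying worlds: {3, 4, 6, 7}

3, 4, 6, 7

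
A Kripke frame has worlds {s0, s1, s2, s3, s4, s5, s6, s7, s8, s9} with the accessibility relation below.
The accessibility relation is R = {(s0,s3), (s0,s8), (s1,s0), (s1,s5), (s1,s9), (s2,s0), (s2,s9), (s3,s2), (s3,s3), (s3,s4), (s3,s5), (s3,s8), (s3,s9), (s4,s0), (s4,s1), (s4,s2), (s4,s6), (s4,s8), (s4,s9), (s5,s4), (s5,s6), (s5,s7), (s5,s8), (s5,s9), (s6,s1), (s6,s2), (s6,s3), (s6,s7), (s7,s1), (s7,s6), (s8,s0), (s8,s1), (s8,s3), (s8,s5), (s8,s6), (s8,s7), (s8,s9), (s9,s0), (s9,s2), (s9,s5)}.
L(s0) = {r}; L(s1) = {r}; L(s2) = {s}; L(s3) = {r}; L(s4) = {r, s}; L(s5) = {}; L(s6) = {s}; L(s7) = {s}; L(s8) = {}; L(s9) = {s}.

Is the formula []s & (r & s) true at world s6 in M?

No

At s6: []s is false, r & s is false, so []s & (r & s) is false.
  At s6: []s requires s at every successor {s1, s2, s3, s7}.
    s fails at s1, so []s is false at s6.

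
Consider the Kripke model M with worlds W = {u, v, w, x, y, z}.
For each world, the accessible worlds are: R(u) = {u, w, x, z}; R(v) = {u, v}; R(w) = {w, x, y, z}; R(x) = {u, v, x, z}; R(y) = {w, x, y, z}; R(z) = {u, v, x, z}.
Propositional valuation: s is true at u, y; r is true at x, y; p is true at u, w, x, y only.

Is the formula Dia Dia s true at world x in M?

Yes

Recall that Dia ψ holds at a world iff ψ holds at some accessible world.
At x: Dia Dia s requires Dia s at some successor in {u, v, x, z}.
  Dia s holds at u, so Dia Dia s is true at x.
    At u: Dia s requires s at some successor in {u, w, x, z}.
      s holds at u, so Dia s is true at u.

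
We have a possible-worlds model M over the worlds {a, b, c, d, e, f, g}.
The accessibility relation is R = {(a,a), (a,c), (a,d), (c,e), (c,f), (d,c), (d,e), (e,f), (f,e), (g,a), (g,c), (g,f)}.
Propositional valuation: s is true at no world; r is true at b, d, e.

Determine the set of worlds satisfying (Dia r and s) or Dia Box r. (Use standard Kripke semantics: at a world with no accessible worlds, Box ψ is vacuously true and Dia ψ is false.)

Let φ = (Dia r and s) or Dia Box r. Evaluate φ at each world:
  a (successors {a, c, d}): φ is false.
  b (successors ∅): φ is false.
  c (successors {e, f}): φ is true.
  d (successors {c, e}): φ is false.
  e (successors {f}): φ is true.
  f (successors {e}): φ is false.
  g (successors {a, c, f}): φ is true.
For instance, at f:
  At f: Dia r and s is false, Dia Box r is false, so (Dia r and s) or Dia Box r is false.
    At f: Dia r is true, s is false, so Dia r and s is false.
      At f: Dia r requires r at some successor in {e}.
        r holds at e, so Dia r is true at f.
    At f: Dia Box r requires Box r at some successor in {e}.
      At e: Box r is false.
    So Dia Box r is false at f.
Satisfying worlds: {c, e, g}

c, e, g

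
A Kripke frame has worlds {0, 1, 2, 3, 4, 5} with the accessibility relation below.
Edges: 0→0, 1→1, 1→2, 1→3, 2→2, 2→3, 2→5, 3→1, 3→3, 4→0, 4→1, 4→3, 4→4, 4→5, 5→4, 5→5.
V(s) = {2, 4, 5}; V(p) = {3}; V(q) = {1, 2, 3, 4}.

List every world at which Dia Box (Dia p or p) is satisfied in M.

Let φ = Dia Box (Dia p or p). Evaluate φ at each world:
  0 (successors {0}): φ is false.
  1 (successors {1, 2, 3}): φ is true.
  2 (successors {2, 3, 5}): φ is true.
  3 (successors {1, 3}): φ is true.
  4 (successors {0, 1, 3, 4, 5}): φ is true.
  5 (successors {4, 5}): φ is false.
For instance, at 0:
  At 0: Dia Box (Dia p or p) requires Box (Dia p or p) at some successor in {0}.
    At 0: Box (Dia p or p) is false.
  So Dia Box (Dia p or p) is false at 0.
Satisfying worlds: {1, 2, 3, 4}

1, 2, 3, 4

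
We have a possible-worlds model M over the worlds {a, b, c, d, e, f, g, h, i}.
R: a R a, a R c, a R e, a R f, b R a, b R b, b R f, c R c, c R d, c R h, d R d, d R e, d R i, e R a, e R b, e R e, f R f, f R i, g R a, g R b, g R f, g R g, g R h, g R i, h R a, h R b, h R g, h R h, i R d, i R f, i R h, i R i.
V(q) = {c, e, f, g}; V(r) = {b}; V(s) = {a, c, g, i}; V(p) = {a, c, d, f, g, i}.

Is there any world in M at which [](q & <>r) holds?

Let φ = [](q & <>r). Evaluate φ at each world:
  a (successors {a, c, e, f}): φ is false.
  b (successors {a, b, f}): φ is false.
  c (successors {c, d, h}): φ is false.
  d (successors {d, e, i}): φ is false.
  e (successors {a, b, e}): φ is false.
  f (successors {f, i}): φ is false.
  g (successors {a, b, f, g, h, i}): φ is false.
  h (successors {a, b, g, h}): φ is false.
  i (successors {d, f, h, i}): φ is false.
For instance, at g:
  At g: [](q & <>r) requires q & <>r at every successor {a, b, f, g, h, i}.
    q & <>r fails at a, so [](q & <>r) is false at g.
      At a: q is false, <>r is false, so q & <>r is false.

No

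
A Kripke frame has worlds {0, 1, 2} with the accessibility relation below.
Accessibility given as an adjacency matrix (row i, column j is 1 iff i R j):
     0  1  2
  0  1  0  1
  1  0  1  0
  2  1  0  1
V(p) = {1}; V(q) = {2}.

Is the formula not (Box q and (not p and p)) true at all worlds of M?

Yes

Let φ = not (Box q and (not p and p)). Evaluate φ at each world:
  0 (successors {0, 2}): φ is true.
  1 (successors {1}): φ is true.
  2 (successors {0, 2}): φ is true.
For instance, at 1:
  At 1: Box q and (not p and p) is false, so not (Box q and (not p and p)) is true.
    At 1: Box q is false, not p and p is false, so Box q and (not p and p) is false.
      At 1: Box q requires q at every successor {1}.
        q fails at 1, so Box q is false at 1.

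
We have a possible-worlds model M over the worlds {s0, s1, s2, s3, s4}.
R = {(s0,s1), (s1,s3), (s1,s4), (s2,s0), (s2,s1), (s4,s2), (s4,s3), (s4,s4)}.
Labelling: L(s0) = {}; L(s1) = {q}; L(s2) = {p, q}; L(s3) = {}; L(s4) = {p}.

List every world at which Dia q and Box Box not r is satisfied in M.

s0, s2, s4

Let φ = Dia q and Box Box not r. Evaluate φ at each world:
  s0 (successors {s1}): φ is true.
  s1 (successors {s3, s4}): φ is false.
  s2 (successors {s0, s1}): φ is true.
  s3 (successors ∅): φ is false.
  s4 (successors {s2, s3, s4}): φ is true.
For instance, at s0:
  At s0: Dia q is true, Box Box not r is true, so Dia q and Box Box not r is true.
    At s0: Dia q requires q at some successor in {s1}.
      q holds at s1, so Dia q is true at s0.
    At s0: Box Box not r requires Box not r at every successor {s1}.
      At s1: Box not r is true.
    So Box Box not r is true at s0.
Satisfying worlds: {s0, s2, s4}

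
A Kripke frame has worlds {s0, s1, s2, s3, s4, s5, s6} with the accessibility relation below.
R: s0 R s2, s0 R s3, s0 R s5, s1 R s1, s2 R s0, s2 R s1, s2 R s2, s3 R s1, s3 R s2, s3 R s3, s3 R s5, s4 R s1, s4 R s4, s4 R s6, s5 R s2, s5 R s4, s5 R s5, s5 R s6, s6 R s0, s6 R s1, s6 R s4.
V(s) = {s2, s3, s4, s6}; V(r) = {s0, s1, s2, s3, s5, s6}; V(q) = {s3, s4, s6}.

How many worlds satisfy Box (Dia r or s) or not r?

Let φ = Box (Dia r or s) or not r. Evaluate φ at each world:
  s0 (successors {s2, s3, s5}): φ is true.
  s1 (successors {s1}): φ is true.
  s2 (successors {s0, s1, s2}): φ is true.
  s3 (successors {s1, s2, s3, s5}): φ is true.
  s4 (successors {s1, s4, s6}): φ is true.
  s5 (successors {s2, s4, s5, s6}): φ is true.
  s6 (successors {s0, s1, s4}): φ is true.
For instance, at s3:
  At s3: Box (Dia r or s) is true, not r is false, so Box (Dia r or s) or not r is true.
    At s3: Box (Dia r or s) requires Dia r or s at every successor {s1, s2, s3, s5}.
      At s1: Dia r or s is true.
      At s2: Dia r or s is true.
      At s3: Dia r or s is true.
      At s5: Dia r or s is true.
    So Box (Dia r or s) is true at s3.
Satisfying worlds: {s0, s1, s2, s3, s4, s5, s6}

7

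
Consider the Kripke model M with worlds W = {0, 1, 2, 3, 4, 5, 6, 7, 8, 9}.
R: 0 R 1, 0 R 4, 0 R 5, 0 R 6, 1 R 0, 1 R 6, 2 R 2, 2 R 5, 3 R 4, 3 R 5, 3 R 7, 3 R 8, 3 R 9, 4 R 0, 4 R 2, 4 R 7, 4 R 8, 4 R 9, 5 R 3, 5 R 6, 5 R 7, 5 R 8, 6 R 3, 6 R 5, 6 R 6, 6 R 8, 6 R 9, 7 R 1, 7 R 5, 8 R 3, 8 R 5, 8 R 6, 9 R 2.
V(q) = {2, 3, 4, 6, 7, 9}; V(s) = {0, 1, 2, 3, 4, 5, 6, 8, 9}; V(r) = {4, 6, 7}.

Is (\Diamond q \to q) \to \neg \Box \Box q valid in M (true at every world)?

Yes

Let φ = (\Diamond q \to q) \to \neg \Box \Box q. Evaluate φ at each world:
  0 (successors {1, 4, 5, 6}): φ is true.
  1 (successors {0, 6}): φ is true.
  2 (successors {2, 5}): φ is true.
  3 (successors {4, 5, 7, 8, 9}): φ is true.
  4 (successors {0, 2, 7, 8, 9}): φ is true.
  5 (successors {3, 6, 7, 8}): φ is true.
  6 (successors {3, 5, 6, 8, 9}): φ is true.
  7 (successors {1, 5}): φ is true.
  8 (successors {3, 5, 6}): φ is true.
  9 (successors {2}): φ is true.
For instance, at 1:
  At 1: \Diamond q \to q is false, \neg \Box \Box q is true, so (\Diamond q \to q) \to \neg \Box \Box q is true.
    At 1: \Diamond q is true, q is false, so \Diamond q \to q is false.
      At 1: \Diamond q requires q at some successor in {0, 6}.
        q holds at 6, so \Diamond q is true at 1.
    At 1: \Box \Box q is false, so \neg \Box \Box q is true.
      At 1: \Box \Box q requires \Box q at every successor {0, 6}.
        \Box q fails at 0, so \Box \Box q is false at 1.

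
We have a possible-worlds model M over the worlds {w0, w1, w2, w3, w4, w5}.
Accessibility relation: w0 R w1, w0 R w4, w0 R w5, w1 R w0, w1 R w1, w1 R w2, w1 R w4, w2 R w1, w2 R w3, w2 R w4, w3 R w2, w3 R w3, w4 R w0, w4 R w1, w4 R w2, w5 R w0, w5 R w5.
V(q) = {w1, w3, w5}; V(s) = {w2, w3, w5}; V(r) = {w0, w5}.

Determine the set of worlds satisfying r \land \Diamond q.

w0, w5

Let φ = r \land \Diamond q. Evaluate φ at each world:
  w0 (successors {w1, w4, w5}): φ is true.
  w1 (successors {w0, w1, w2, w4}): φ is false.
  w2 (successors {w1, w3, w4}): φ is false.
  w3 (successors {w2, w3}): φ is false.
  w4 (successors {w0, w1, w2}): φ is false.
  w5 (successors {w0, w5}): φ is true.
For instance, at w5:
  At w5: r is true, \Diamond q is true, so r \land \Diamond q is true.
    At w5: \Diamond q requires q at some successor in {w0, w5}.
      q holds at w5, so \Diamond q is true at w5.
Satisfying worlds: {w0, w5}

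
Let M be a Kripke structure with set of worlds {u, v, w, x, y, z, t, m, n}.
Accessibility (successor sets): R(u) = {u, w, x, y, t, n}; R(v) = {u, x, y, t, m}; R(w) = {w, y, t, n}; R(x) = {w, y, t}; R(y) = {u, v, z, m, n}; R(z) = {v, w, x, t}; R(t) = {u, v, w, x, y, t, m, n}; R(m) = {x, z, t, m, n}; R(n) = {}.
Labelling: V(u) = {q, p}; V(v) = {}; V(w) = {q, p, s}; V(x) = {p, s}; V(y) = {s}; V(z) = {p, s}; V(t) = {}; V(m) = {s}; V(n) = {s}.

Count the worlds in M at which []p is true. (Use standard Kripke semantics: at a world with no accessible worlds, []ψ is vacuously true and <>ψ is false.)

1

Let φ = []p. Evaluate φ at each world:
  u (successors {u, w, x, y, t, n}): φ is false.
  v (successors {u, x, y, t, m}): φ is false.
  w (successors {w, y, t, n}): φ is false.
  x (successors {w, y, t}): φ is false.
  y (successors {u, v, z, m, n}): φ is false.
  z (successors {v, w, x, t}): φ is false.
  t (successors {u, v, w, x, y, t, m, n}): φ is false.
  m (successors {x, z, t, m, n}): φ is false.
  n (successors ∅): φ is true.
For instance, at v:
  At v: []p requires p at every successor {u, x, y, t, m}.
    p fails at y, so []p is false at v.
Satisfying worlds: {n}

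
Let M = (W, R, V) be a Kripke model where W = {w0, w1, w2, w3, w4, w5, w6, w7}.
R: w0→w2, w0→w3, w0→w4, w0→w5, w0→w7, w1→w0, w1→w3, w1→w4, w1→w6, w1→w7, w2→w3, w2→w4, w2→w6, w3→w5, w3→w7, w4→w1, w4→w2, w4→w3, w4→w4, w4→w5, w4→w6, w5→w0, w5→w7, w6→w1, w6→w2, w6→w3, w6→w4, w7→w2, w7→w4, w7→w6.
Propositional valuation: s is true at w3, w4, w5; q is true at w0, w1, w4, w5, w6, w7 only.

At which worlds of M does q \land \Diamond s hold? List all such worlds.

w0, w1, w4, w6, w7

Let φ = q \land \Diamond s. Evaluate φ at each world:
  w0 (successors {w2, w3, w4, w5, w7}): φ is true.
  w1 (successors {w0, w3, w4, w6, w7}): φ is true.
  w2 (successors {w3, w4, w6}): φ is false.
  w3 (successors {w5, w7}): φ is false.
  w4 (successors {w1, w2, w3, w4, w5, w6}): φ is true.
  w5 (successors {w0, w7}): φ is false.
  w6 (successors {w1, w2, w3, w4}): φ is true.
  w7 (successors {w2, w4, w6}): φ is true.
For instance, at w5:
  At w5: q is true, \Diamond s is false, so q \land \Diamond s is false.
    At w5: \Diamond s requires s at some successor in {w0, w7}.
      At w0: s is false.
      At w7: s is false.
    So \Diamond s is false at w5.
Satisfying worlds: {w0, w1, w4, w6, w7}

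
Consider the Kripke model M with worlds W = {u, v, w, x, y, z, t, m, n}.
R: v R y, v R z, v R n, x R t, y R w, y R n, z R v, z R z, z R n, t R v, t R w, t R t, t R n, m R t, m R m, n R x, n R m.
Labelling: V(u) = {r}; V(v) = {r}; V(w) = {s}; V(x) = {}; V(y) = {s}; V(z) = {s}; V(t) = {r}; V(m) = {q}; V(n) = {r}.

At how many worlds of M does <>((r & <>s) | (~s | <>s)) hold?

Recall that <>ψ holds at a world iff ψ holds at some accessible world.
Let φ = <>((r & <>s) | (~s | <>s)). Evaluate φ at each world:
  u (successors ∅): φ is false.
  v (successors {y, z, n}): φ is true.
  w (successors ∅): φ is false.
  x (successors {t}): φ is true.
  y (successors {w, n}): φ is true.
  z (successors {v, z, n}): φ is true.
  t (successors {v, w, t, n}): φ is true.
  m (successors {t, m}): φ is true.
  n (successors {x, m}): φ is true.
For instance, at x:
  At x: <>((r & <>s) | (~s | <>s)) requires (r & <>s) | (~s | <>s) at some successor in {t}.
    (r & <>s) | (~s | <>s) holds at t, so <>((r & <>s) | (~s | <>s)) is true at x.
      At t: r & <>s is true, ~s | <>s is true, so (r & <>s) | (~s | <>s) is true.
Satisfying worlds: {v, x, y, z, t, m, n}

7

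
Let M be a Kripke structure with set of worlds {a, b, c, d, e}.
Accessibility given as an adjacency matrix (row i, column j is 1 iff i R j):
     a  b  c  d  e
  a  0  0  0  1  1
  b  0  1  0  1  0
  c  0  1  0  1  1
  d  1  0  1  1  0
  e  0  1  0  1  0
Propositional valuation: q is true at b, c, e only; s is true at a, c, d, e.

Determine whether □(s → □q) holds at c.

At c: □(s → □q) requires s → □q at every successor {b, d, e}.
  s → □q fails at d, so □(s → □q) is false at c.
    At d: s is true, □q is false, so s → □q is false.
      At d: □q requires q at every successor {a, c, d}.
        q fails at a, so □q is false at d.

No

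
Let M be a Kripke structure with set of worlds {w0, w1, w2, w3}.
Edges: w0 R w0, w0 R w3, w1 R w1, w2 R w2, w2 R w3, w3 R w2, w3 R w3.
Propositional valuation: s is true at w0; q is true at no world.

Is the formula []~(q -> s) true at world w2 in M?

No

At w2: []~(q -> s) requires ~(q -> s) at every successor {w2, w3}.
  ~(q -> s) fails at w2, so []~(q -> s) is false at w2.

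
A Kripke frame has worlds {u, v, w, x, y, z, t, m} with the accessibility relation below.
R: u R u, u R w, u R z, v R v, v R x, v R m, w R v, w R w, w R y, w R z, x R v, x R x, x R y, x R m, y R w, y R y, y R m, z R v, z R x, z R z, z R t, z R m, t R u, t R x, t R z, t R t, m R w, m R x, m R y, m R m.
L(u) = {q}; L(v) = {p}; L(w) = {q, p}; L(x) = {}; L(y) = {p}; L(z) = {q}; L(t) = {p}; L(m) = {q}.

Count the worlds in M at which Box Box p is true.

0

Let φ = Box Box p. Evaluate φ at each world:
  u (successors {u, w, z}): φ is false.
  v (successors {v, x, m}): φ is false.
  w (successors {v, w, y, z}): φ is false.
  x (successors {v, x, y, m}): φ is false.
  y (successors {w, y, m}): φ is false.
  z (successors {v, x, z, t, m}): φ is false.
  t (successors {u, x, z, t}): φ is false.
  m (successors {w, x, y, m}): φ is false.
For instance, at x:
  At x: Box Box p requires Box p at every successor {v, x, y, m}.
    Box p fails at v, so Box Box p is false at x.
      At v: Box p requires p at every successor {v, x, m}.
        p fails at x, so Box p is false at v.
Satisfying worlds: none.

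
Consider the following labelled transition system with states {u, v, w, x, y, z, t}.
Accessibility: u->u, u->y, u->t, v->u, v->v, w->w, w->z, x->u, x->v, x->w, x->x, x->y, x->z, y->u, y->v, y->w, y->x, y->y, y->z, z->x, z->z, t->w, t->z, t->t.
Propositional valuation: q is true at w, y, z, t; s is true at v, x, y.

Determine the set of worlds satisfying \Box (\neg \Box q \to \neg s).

Let φ = \Box (\neg \Box q \to \neg s). Evaluate φ at each world:
  u (successors {u, y, t}): φ is false.
  v (successors {u, v}): φ is false.
  w (successors {w, z}): φ is true.
  x (successors {u, v, w, x, y, z}): φ is false.
  y (successors {u, v, w, x, y, z}): φ is false.
  z (successors {x, z}): φ is false.
  t (successors {w, z, t}): φ is true.
For instance, at t:
  At t: \Box (\neg \Box q \to \neg s) requires \neg \Box q \to \neg s at every successor {w, z, t}.
      At w: \neg \Box q is false, \neg s is true, so \neg \Box q \to \neg s is true.
      At z: \neg \Box q is true, \neg s is true, so \neg \Box q \to \neg s is true.
      At t: \neg \Box q is false, \neg s is true, so \neg \Box q \to \neg s is true.
  So \Box (\neg \Box q \to \neg s) is true at t.
Satisfying worlds: {w, t}

w, t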